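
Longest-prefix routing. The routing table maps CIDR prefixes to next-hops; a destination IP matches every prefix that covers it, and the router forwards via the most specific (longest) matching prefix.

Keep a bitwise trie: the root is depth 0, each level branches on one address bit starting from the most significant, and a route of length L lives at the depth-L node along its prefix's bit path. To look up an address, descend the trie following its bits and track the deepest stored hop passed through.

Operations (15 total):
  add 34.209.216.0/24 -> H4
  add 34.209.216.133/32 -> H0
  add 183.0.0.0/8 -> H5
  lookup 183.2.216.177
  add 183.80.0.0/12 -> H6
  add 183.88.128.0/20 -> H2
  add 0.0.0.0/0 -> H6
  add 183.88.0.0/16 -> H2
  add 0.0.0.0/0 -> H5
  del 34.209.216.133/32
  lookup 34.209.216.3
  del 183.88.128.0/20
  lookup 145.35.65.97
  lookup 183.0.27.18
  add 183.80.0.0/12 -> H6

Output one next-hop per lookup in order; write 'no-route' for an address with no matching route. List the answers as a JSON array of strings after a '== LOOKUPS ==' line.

Apply in order:
  + 34.209.216.0/24 (H4) depth=24
  + 34.209.216.133/32 (H0) depth=32
  + 183.0.0.0/8 (H5) depth=8
  ? 183.2.216.177  path d0:-→d1:-→d2:-→d3:-→d4:-→d5:-→d6:-→d7:-→d8:H5  best=H5
  + 183.80.0.0/12 (H6) depth=12
  + 183.88.128.0/20 (H2) depth=20
  + 0.0.0.0/0 (H6) depth=0
  + 183.88.0.0/16 (H2) depth=16
  + 0.0.0.0/0 (H5) depth=0
  del 34.209.216.133/32 (clear depth 32)
  ? 34.209.216.3  path d0:H5→d1:-→d2:-→d3:-→d4:-→d5:-→d6:-→d7:-→d8:-→d9:-→d10:-→d11:-→d12:-→d13:-→d14:-→d15:-→d16:-→d17:-→d18:-→d19:-→d20:-→d21:-→d22:-→d23:-→d24:H4  best=H4
  del 183.88.128.0/20 (clear depth 20)
  ? 145.35.65.97  path d0:H5→d1:-→d2:-  best=H5
  ? 183.0.27.18  path d0:H5→d1:-→d2:-→d3:-→d4:-→d5:-→d6:-→d7:-→d8:H5→d9:-  best=H5
  + 183.80.0.0/12 (H6) depth=12

== LOOKUPS ==
["H5","H4","H5","H5"]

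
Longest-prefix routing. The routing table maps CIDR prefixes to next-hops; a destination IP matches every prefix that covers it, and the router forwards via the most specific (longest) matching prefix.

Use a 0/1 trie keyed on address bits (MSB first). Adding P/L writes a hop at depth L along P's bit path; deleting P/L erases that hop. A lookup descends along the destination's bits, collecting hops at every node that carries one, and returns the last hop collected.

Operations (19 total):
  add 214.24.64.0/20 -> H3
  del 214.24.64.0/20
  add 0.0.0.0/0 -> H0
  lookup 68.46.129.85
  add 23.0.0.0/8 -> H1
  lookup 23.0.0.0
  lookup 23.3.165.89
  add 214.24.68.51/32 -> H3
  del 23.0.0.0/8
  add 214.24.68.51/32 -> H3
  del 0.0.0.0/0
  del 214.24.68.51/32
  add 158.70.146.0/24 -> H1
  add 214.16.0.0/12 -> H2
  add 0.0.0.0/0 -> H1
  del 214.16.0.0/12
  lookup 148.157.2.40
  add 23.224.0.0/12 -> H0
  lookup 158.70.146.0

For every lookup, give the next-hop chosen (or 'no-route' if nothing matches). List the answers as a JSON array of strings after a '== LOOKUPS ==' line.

Process each operation:
  add 214.24.64.0/20 -> H3 at depth 20
  del 214.24.64.0/20 (clear depth 20)
  add 0.0.0.0/0 -> H0 at depth 0
  lookup 68.46.129.85: bits ε walk d0:H0 -> H0
  add 23.0.0.0/8 -> H1 at depth 8
  lookup 23.0.0.0: bits 00010111 walk d0:H0→d1:-→d2:-→d3:-→d4:-→d5:-→d6:-→d7:-→d8:H1 -> H1
  lookup 23.3.165.89: bits 00010111 walk d0:H0→d1:-→d2:-→d3:-→d4:-→d5:-→d6:-→d7:-→d8:H1 -> H1
  add 214.24.68.51/32 -> H3 at depth 32
  del 23.0.0.0/8 (clear depth 8)
  add 214.24.68.51/32 -> H3 at depth 32
  del 0.0.0.0/0 (clear depth 0)
  del 214.24.68.51/32 (clear depth 32)
  add 158.70.146.0/24 -> H1 at depth 24
  add 214.16.0.0/12 -> H2 at depth 12
  add 0.0.0.0/0 -> H1 at depth 0
  del 214.16.0.0/12 (clear depth 12)
  lookup 148.157.2.40: bits 1001 walk d0:H1→d1:-→d2:-→d3:-→d4:- -> H1
  add 23.224.0.0/12 -> H0 at depth 12
  lookup 158.70.146.0: bits 100111100100011010010010 walk d0:H1→d1:-→d2:-→d3:-→d4:-→d5:-→d6:-→d7:-→d8:-→d9:-→d10:-→d11:-→d12:-→d13:-→d14:-→d15:-→d16:-→d17:-→d18:-→d19:-→d20:-→d21:-→d22:-→d23:-→d24:H1 -> H1

== LOOKUPS ==
["H0","H1","H1","H1","H1"]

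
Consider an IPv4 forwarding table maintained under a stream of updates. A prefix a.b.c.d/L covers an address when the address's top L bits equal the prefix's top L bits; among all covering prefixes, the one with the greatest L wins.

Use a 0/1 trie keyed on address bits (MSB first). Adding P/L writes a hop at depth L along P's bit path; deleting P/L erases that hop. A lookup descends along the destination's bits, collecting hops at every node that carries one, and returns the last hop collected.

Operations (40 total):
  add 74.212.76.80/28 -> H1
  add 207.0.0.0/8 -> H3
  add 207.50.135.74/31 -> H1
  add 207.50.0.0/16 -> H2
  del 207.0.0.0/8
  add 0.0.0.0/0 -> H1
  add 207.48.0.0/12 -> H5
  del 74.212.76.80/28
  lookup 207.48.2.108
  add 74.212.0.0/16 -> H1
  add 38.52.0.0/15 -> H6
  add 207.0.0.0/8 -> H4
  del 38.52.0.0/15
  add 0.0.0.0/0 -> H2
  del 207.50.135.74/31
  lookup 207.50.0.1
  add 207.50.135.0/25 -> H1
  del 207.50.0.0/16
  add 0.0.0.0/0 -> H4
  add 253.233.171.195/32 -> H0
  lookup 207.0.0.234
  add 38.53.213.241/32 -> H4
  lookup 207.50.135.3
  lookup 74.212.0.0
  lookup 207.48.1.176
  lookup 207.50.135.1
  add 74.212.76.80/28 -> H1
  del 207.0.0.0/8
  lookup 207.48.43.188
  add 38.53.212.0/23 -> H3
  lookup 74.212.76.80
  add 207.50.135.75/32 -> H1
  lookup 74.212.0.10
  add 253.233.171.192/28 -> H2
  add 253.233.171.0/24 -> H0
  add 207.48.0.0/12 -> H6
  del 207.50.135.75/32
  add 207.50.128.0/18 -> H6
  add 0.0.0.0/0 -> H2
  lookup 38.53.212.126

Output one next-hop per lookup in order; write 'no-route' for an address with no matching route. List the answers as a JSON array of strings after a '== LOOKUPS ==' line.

Apply in order:
  add 74.212.76.80/28 -> H1 at depth 28
  add 207.0.0.0/8 -> H3 at depth 8
  add 207.50.135.74/31 -> H1 at depth 31
  add 207.50.0.0/16 -> H2 at depth 16
  - 207.0.0.0/8 clear@8
  add 0.0.0.0/0 -> H1 at depth 0
  add 207.48.0.0/12 -> H5 at depth 12
  - 74.212.76.80/28 clear@28
  lookup 207.48.2.108: bits 11001111001100 walk d0:H1→d1:-→d2:-→d3:-→d4:-→d5:-→d6:-→d7:-→d8:-→d9:-→d10:-→d11:-→d12:H5→d13:-→d14:- -> H5
  add 74.212.0.0/16 -> H1 at depth 16
  add 38.52.0.0/15 -> H6 at depth 15
  add 207.0.0.0/8 -> H4 at depth 8
  - 38.52.0.0/15 clear@15
  add 0.0.0.0/0 -> H2 at depth 0
  - 207.50.135.74/31 clear@31
  lookup 207.50.0.1: bits 1100111100110010 walk d0:H2→d1:-→d2:-→d3:-→d4:-→d5:-→d6:-→d7:-→d8:H4→d9:-→d10:-→d11:-→d12:H5→d13:-→d14:-→d15:-→d16:H2 -> H2
  add 207.50.135.0/25 -> H1 at depth 25
  - 207.50.0.0/16 clear@16
  add 0.0.0.0/0 -> H4 at depth 0
  add 253.233.171.195/32 -> H0 at depth 32
  lookup 207.0.0.234: bits 1100111100 walk d0:H4→d1:-→d2:-→d3:-→d4:-→d5:-→d6:-→d7:-→d8:H4→d9:-→d10:- -> H4
  add 38.53.213.241/32 -> H4 at depth 32
  lookup 207.50.135.3: bits 1100111100110010100001110 walk d0:H4→d1:-→d2:-→d3:-→d4:-→d5:-→d6:-→d7:-→d8:H4→d9:-→d10:-→d11:-→d12:H5→d13:-→d14:-→d15:-→d16:-→d17:-→d18:-→d19:-→d20:-→d21:-→d22:-→d23:-→d24:-→d25:H1 -> H1
  lookup 74.212.0.0: bits 01001010110101000 walk d0:H4→d1:-→d2:-→d3:-→d4:-→d5:-→d6:-→d7:-→d8:-→d9:-→d10:-→d11:-→d12:-→d13:-→d14:-→d15:-→d16:H1→d17:- -> H1
  lookup 207.48.1.176: bits 11001111001100 walk d0:H4→d1:-→d2:-→d3:-→d4:-→d5:-→d6:-→d7:-→d8:H4→d9:-→d10:-→d11:-→d12:H5→d13:-→d14:- -> H5
  lookup 207.50.135.1: bits 1100111100110010100001110 walk d0:H4→d1:-→d2:-→d3:-→d4:-→d5:-→d6:-→d7:-→d8:H4→d9:-→d10:-→d11:-→d12:H5→d13:-→d14:-→d15:-→d16:-→d17:-→d18:-→d19:-→d20:-→d21:-→d22:-→d23:-→d24:-→d25:H1 -> H1
  add 74.212.76.80/28 -> H1 at depth 28
  - 207.0.0.0/8 clear@8
  lookup 207.48.43.188: bits 11001111001100 walk d0:H4→d1:-→d2:-→d3:-→d4:-→d5:-→d6:-→d7:-→d8:-→d9:-→d10:-→d11:-→d12:H5→d13:-→d14:- -> H5
  add 38.53.212.0/23 -> H3 at depth 23
  lookup 74.212.76.80: bits 0100101011010100010011000101 walk d0:H4→d1:-→d2:-→d3:-→d4:-→d5:-→d6:-→d7:-→d8:-→d9:-→d10:-→d11:-→d12:-→d13:-→d14:-→d15:-→d16:H1→d17:-→d18:-→d19:-→d20:-→d21:-→d22:-→d23:-→d24:-→d25:-→d26:-→d27:-→d28:H1 -> H1
  add 207.50.135.75/32 -> H1 at depth 32
  lookup 74.212.0.10: bits 01001010110101000 walk d0:H4→d1:-→d2:-→d3:-→d4:-→d5:-→d6:-→d7:-→d8:-→d9:-→d10:-→d11:-→d12:-→d13:-→d14:-→d15:-→d16:H1→d17:- -> H1
  add 253.233.171.192/28 -> H2 at depth 28
  add 253.233.171.0/24 -> H0 at depth 24
  add 207.48.0.0/12 -> H6 at depth 12
  - 207.50.135.75/32 clear@32
  add 207.50.128.0/18 -> H6 at depth 18
  add 0.0.0.0/0 -> H2 at depth 0
  lookup 38.53.212.126: bits 00100110001101011101010 walk d0:H2→d1:-→d2:-→d3:-→d4:-→d5:-→d6:-→d7:-→d8:-→d9:-→d10:-→d11:-→d12:-→d13:-→d14:-→d15:-→d16:-→d17:-→d18:-→d19:-→d20:-→d21:-→d22:-→d23:H3 -> H3

== LOOKUPS ==
["H5","H2","H4","H1","H1","H5","H1","H5","H1","H1","H3"]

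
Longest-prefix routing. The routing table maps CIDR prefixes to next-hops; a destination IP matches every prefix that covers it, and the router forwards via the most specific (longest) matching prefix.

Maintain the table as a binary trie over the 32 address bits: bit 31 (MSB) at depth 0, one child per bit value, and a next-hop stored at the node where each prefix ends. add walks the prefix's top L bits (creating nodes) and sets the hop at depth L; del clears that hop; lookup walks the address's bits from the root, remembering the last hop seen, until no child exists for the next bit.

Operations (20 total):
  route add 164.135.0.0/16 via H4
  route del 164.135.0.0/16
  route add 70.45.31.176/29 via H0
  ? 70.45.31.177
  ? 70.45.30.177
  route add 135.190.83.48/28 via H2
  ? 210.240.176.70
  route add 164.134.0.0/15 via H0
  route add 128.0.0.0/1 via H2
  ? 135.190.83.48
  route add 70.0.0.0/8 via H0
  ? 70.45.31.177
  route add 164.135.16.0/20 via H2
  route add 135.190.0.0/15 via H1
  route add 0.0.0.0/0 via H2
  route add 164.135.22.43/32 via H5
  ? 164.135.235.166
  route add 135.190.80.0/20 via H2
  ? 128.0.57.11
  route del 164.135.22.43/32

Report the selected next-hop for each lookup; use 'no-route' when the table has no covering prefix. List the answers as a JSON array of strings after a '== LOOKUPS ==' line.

Process each operation:
  + 164.135.0.0/16 (H4) depth=16
  - 164.135.0.0/16 clear@16
  + 70.45.31.176/29 (H0) depth=29
  lookup 70.45.31.177: bits 01000110001011010001111110110 walk d0:-→d1:-→d2:-→d3:-→d4:-→d5:-→d6:-→d7:-→d8:-→d9:-→d10:-→d11:-→d12:-→d13:-→d14:-→d15:-→d16:-→d17:-→d18:-→d19:-→d20:-→d21:-→d22:-→d23:-→d24:-→d25:-→d26:-→d27:-→d28:-→d29:H0 -> H0
  lookup 70.45.30.177: bits 01000110001011010001111 walk d0:-→d1:-→d2:-→d3:-→d4:-→d5:-→d6:-→d7:-→d8:-→d9:-→d10:-→d11:-→d12:-→d13:-→d14:-→d15:-→d16:-→d17:-→d18:-→d19:-→d20:-→d21:-→d22:-→d23:- -> no-route
  + 135.190.83.48/28 (H2) depth=28
  lookup 210.240.176.70: bits 1 walk d0:-→d1:- -> no-route
  + 164.134.0.0/15 (H0) depth=15
  + 128.0.0.0/1 (H2) depth=1
  lookup 135.190.83.48: bits 1000011110111110010100110011 walk d0:-→d1:H2→d2:-→d3:-→d4:-→d5:-→d6:-→d7:-→d8:-→d9:-→d10:-→d11:-→d12:-→d13:-→d14:-→d15:-→d16:-→d17:-→d18:-→d19:-→d20:-→d21:-→d22:-→d23:-→d24:-→d25:-→d26:-→d27:-→d28:H2 -> H2
  + 70.0.0.0/8 (H0) depth=8
  lookup 70.45.31.177: bits 01000110001011010001111110110 walk d0:-→d1:-→d2:-→d3:-→d4:-→d5:-→d6:-→d7:-→d8:H0→d9:-→d10:-→d11:-→d12:-→d13:-→d14:-→d15:-→d16:-→d17:-→d18:-→d19:-→d20:-→d21:-→d22:-→d23:-→d24:-→d25:-→d26:-→d27:-→d28:-→d29:H0 -> H0
  + 164.135.16.0/20 (H2) depth=20
  + 135.190.0.0/15 (H1) depth=15
  + 0.0.0.0/0 (H2) depth=0
  + 164.135.22.43/32 (H5) depth=32
  lookup 164.135.235.166: bits 1010010010000111 walk d0:H2→d1:H2→d2:-→d3:-→d4:-→d5:-→d6:-→d7:-→d8:-→d9:-→d10:-→d11:-→d12:-→d13:-→d14:-→d15:H0→d16:- -> H0
  + 135.190.80.0/20 (H2) depth=20
  lookup 128.0.57.11: bits 10000 walk d0:H2→d1:H2→d2:-→d3:-→d4:-→d5:- -> H2
  - 164.135.22.43/32 clear@32

== LOOKUPS ==
["H0","no-route","no-route","H2","H0","H0","H2"]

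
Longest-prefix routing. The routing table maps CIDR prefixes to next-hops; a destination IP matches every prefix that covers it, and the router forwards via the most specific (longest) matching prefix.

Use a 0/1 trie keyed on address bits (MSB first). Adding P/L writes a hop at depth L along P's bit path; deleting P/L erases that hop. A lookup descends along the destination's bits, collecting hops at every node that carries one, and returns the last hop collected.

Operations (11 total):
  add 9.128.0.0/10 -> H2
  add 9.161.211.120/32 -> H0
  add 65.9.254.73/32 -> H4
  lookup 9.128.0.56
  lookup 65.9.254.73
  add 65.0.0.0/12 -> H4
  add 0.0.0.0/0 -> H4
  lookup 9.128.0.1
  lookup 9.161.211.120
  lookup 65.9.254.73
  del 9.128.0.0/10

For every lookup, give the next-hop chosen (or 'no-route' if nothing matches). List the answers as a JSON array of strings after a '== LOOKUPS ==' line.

Process each operation:
  + 9.128.0.0/10 (H2) depth=10
  + 9.161.211.120/32 (H0) depth=32
  + 65.9.254.73/32 (H4) depth=32
  Q 9.128.0.56: descend 0000100110 ; hops seen [H2] ; pick H2
  Q 65.9.254.73: descend 01000001000010011111111001001001 ; hops seen [H4] ; pick H4
  + 65.0.0.0/12 (H4) depth=12
  + 0.0.0.0/0 (H4) depth=0
  Q 9.128.0.1: descend 0000100110 ; hops seen [H4,H2] ; pick H2
  Q 9.161.211.120: descend 00001001101000011101001101111000 ; hops seen [H4,H2,H0] ; pick H0
  Q 65.9.254.73: descend 01000001000010011111111001001001 ; hops seen [H4,H4,H4] ; pick H4
  del 9.128.0.0/10 (clear depth 10)

== LOOKUPS ==
["H2","H4","H2","H0","H4"]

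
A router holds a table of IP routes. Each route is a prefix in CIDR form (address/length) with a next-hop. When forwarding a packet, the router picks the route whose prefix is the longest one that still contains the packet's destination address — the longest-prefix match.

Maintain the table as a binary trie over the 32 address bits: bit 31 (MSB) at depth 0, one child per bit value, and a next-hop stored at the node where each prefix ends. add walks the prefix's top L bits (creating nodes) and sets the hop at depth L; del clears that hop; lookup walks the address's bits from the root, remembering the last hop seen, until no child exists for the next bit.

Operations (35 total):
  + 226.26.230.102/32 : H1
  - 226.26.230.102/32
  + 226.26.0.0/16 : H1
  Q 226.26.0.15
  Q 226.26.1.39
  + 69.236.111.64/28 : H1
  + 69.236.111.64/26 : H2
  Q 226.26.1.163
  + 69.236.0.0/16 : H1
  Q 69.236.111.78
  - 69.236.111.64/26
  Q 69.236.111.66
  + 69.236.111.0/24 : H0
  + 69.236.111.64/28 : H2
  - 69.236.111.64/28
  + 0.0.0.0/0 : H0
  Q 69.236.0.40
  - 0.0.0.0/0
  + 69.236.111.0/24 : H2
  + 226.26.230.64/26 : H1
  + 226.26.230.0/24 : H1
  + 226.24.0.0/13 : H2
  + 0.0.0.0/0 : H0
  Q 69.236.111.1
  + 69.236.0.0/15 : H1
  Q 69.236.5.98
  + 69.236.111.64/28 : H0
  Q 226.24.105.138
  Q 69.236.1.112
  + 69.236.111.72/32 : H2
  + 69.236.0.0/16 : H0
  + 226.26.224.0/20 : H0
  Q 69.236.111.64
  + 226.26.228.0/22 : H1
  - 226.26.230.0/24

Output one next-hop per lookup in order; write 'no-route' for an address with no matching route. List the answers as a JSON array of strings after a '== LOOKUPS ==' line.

Process each operation:
  add 226.26.230.102/32 -> H1 at depth 32
  - 226.26.230.102/32 clear@32
  add 226.26.0.0/16 -> H1 at depth 16
  Q 226.26.0.15: descend 1110001000011010 ; hops seen [H1] ; pick H1
  Q 226.26.1.39: descend 1110001000011010 ; hops seen [H1] ; pick H1
  add 69.236.111.64/28 -> H1 at depth 28
  add 69.236.111.64/26 -> H2 at depth 26
  Q 226.26.1.163: descend 1110001000011010 ; hops seen [H1] ; pick H1
  add 69.236.0.0/16 -> H1 at depth 16
  Q 69.236.111.78: descend 0100010111101100011011110100 ; hops seen [H1,H2,H1] ; pick H1
  - 69.236.111.64/26 clear@26
  Q 69.236.111.66: descend 0100010111101100011011110100 ; hops seen [H1,H1] ; pick H1
  add 69.236.111.0/24 -> H0 at depth 24
  add 69.236.111.64/28 -> H2 at depth 28
  - 69.236.111.64/28 clear@28
  add 0.0.0.0/0 -> H0 at depth 0
  Q 69.236.0.40: descend 01000101111011000 ; hops seen [H0,H1] ; pick H1
  - 0.0.0.0/0 clear@0
  add 69.236.111.0/24 -> H2 at depth 24
  add 226.26.230.64/26 -> H1 at depth 26
  add 226.26.230.0/24 -> H1 at depth 24
  add 226.24.0.0/13 -> H2 at depth 13
  add 0.0.0.0/0 -> H0 at depth 0
  Q 69.236.111.1: descend 0100010111101100011011110 ; hops seen [H0,H1,H2] ; pick H2
  add 69.236.0.0/15 -> H1 at depth 15
  Q 69.236.5.98: descend 01000101111011000 ; hops seen [H0,H1,H1] ; pick H1
  add 69.236.111.64/28 -> H0 at depth 28
  Q 226.24.105.138: descend 11100010000110 ; hops seen [H0,H2] ; pick H2
  Q 69.236.1.112: descend 01000101111011000 ; hops seen [H0,H1,H1] ; pick H1
  add 69.236.111.72/32 -> H2 at depth 32
  add 69.236.0.0/16 -> H0 at depth 16
  add 226.26.224.0/20 -> H0 at depth 20
  Q 69.236.111.64: descend 0100010111101100011011110100 ; hops seen [H0,H1,H0,H2,H0] ; pick H0
  add 226.26.228.0/22 -> H1 at depth 22
  - 226.26.230.0/24 clear@24

== LOOKUPS ==
["H1","H1","H1","H1","H1","H1","H2","H1","H2","H1","H0"]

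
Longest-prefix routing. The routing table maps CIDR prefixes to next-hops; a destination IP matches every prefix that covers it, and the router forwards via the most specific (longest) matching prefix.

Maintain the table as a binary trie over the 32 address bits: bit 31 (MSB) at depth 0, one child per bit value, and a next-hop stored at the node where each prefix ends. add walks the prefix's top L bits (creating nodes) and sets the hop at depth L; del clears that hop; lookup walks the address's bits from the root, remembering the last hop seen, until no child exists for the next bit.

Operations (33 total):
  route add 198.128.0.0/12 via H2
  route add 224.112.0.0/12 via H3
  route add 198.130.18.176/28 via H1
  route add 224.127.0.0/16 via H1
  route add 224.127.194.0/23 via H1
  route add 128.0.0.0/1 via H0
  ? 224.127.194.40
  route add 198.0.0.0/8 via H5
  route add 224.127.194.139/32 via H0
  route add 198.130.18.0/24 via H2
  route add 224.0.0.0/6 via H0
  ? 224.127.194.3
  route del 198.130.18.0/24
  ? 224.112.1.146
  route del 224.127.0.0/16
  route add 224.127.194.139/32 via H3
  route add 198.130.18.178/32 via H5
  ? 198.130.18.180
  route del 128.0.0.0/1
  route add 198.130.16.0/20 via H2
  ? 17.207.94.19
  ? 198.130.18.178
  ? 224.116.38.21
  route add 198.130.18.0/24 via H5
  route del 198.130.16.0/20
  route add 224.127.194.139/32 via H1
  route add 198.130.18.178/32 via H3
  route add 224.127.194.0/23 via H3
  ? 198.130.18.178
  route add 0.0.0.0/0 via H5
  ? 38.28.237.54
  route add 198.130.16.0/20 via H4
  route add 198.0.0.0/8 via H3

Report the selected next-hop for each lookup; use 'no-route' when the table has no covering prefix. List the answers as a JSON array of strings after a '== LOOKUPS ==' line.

Apply in order:
  + 198.128.0.0/12 (H2) depth=12
  + 224.112.0.0/12 (H3) depth=12
  + 198.130.18.176/28 (H1) depth=28
  + 224.127.0.0/16 (H1) depth=16
  + 224.127.194.0/23 (H1) depth=23
  + 128.0.0.0/1 (H0) depth=1
  Q 224.127.194.40: descend 11100000011111111100001 ; hops seen [H0,H3,H1,H1] ; pick H1
  + 198.0.0.0/8 (H5) depth=8
  + 224.127.194.139/32 (H0) depth=32
  + 198.130.18.0/24 (H2) depth=24
  + 224.0.0.0/6 (H0) depth=6
  Q 224.127.194.3: descend 111000000111111111000010 ; hops seen [H0,H0,H3,H1,H1] ; pick H1
  - 198.130.18.0/24 clear@24
  Q 224.112.1.146: descend 111000000111 ; hops seen [H0,H0,H3] ; pick H3
  - 224.127.0.0/16 clear@16
  + 224.127.194.139/32 (H3) depth=32
  + 198.130.18.178/32 (H5) depth=32
  Q 198.130.18.180: descend 11000110100000100001001010110 ; hops seen [H0,H5,H2,H1] ; pick H1
  - 128.0.0.0/1 clear@1
  + 198.130.16.0/20 (H2) depth=20
  Q 17.207.94.19: descend ε ; hops seen [∅] ; pick no-route
  Q 198.130.18.178: descend 11000110100000100001001010110010 ; hops seen [H5,H2,H2,H1,H5] ; pick H5
  Q 224.116.38.21: descend 111000000111 ; hops seen [H0,H3] ; pick H3
  + 198.130.18.0/24 (H5) depth=24
  - 198.130.16.0/20 clear@20
  + 224.127.194.139/32 (H1) depth=32
  + 198.130.18.178/32 (H3) depth=32
  + 224.127.194.0/23 (H3) depth=23
  Q 198.130.18.178: descend 11000110100000100001001010110010 ; hops seen [H5,H2,H5,H1,H3] ; pick H3
  + 0.0.0.0/0 (H5) depth=0
  Q 38.28.237.54: descend ε ; hops seen [H5] ; pick H5
  + 198.130.16.0/20 (H4) depth=20
  + 198.0.0.0/8 (H3) depth=8

== LOOKUPS ==
["H1","H1","H3","H1","no-route","H5","H3","H3","H5"]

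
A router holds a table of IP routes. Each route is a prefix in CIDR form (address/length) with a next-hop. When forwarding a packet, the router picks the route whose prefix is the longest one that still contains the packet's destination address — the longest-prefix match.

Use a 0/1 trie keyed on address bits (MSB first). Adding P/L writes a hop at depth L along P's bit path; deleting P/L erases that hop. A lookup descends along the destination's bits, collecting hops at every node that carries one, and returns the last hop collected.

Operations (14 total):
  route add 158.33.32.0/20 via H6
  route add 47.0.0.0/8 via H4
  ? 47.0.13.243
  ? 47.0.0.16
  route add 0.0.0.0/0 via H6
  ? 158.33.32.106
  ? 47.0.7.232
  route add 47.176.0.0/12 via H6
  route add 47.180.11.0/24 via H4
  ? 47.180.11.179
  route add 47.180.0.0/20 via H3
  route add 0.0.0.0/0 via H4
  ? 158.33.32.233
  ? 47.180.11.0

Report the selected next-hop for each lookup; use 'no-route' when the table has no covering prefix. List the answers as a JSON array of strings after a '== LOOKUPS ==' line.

Trace:
  add 158.33.32.0/20 -> H6 at depth 20
  add 47.0.0.0/8 -> H4 at depth 8
  lookup 47.0.13.243: bits 00101111 walk d0:-→d1:-→d2:-→d3:-→d4:-→d5:-→d6:-→d7:-→d8:H4 -> H4
  lookup 47.0.0.16: bits 00101111 walk d0:-→d1:-→d2:-→d3:-→d4:-→d5:-→d6:-→d7:-→d8:H4 -> H4
  add 0.0.0.0/0 -> H6 at depth 0
  lookup 158.33.32.106: bits 10011110001000010010 walk d0:H6→d1:-→d2:-→d3:-→d4:-→d5:-→d6:-→d7:-→d8:-→d9:-→d10:-→d11:-→d12:-→d13:-→d14:-→d15:-→d16:-→d17:-→d18:-→d19:-→d20:H6 -> H6
  lookup 47.0.7.232: bits 00101111 walk d0:H6→d1:-→d2:-→d3:-→d4:-→d5:-→d6:-→d7:-→d8:H4 -> H4
  add 47.176.0.0/12 -> H6 at depth 12
  add 47.180.11.0/24 -> H4 at depth 24
  lookup 47.180.11.179: bits 001011111011010000001011 walk d0:H6→d1:-→d2:-→d3:-→d4:-→d5:-→d6:-→d7:-→d8:H4→d9:-→d10:-→d11:-→d12:H6→d13:-→d14:-→d15:-→d16:-→d17:-→d18:-→d19:-→d20:-→d21:-→d22:-→d23:-→d24:H4 -> H4
  add 47.180.0.0/20 -> H3 at depth 20
  add 0.0.0.0/0 -> H4 at depth 0
  lookup 158.33.32.233: bits 10011110001000010010 walk d0:H4→d1:-→d2:-→d3:-→d4:-→d5:-→d6:-→d7:-→d8:-→d9:-→d10:-→d11:-→d12:-→d13:-→d14:-→d15:-→d16:-→d17:-→d18:-→d19:-→d20:H6 -> H6
  lookup 47.180.11.0: bits 001011111011010000001011 walk d0:H4→d1:-→d2:-→d3:-→d4:-→d5:-→d6:-→d7:-→d8:H4→d9:-→d10:-→d11:-→d12:H6→d13:-→d14:-→d15:-→d16:-→d17:-→d18:-→d19:-→d20:H3→d21:-→d22:-→d23:-→d24:H4 -> H4

== LOOKUPS ==
["H4","H4","H6","H4","H4","H6","H4"]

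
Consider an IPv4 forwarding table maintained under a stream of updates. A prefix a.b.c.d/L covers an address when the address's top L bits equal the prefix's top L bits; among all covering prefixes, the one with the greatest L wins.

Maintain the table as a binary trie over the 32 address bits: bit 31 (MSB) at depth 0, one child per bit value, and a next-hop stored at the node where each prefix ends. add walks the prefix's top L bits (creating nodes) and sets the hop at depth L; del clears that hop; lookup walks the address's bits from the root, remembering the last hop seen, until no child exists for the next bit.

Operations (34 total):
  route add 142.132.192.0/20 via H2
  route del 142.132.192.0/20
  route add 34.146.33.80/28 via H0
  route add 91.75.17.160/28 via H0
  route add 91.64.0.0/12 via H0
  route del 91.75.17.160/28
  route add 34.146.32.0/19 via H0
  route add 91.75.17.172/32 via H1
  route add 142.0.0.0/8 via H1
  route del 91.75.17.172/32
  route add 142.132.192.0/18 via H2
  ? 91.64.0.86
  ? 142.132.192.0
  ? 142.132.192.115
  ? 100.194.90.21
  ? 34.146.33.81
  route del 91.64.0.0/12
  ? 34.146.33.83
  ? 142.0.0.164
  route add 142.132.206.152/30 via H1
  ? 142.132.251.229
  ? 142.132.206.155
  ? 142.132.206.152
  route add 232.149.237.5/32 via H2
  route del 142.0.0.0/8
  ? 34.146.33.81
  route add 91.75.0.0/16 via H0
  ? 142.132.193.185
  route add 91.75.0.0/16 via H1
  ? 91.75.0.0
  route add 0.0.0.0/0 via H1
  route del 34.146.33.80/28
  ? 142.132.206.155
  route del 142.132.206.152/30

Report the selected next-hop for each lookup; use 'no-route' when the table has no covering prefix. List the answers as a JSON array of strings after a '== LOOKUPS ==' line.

Process each operation:
  add 142.132.192.0/20 -> H2 at depth 20
  - 142.132.192.0/20 clear@20
  add 34.146.33.80/28 -> H0 at depth 28
  add 91.75.17.160/28 -> H0 at depth 28
  add 91.64.0.0/12 -> H0 at depth 12
  - 91.75.17.160/28 clear@28
  add 34.146.32.0/19 -> H0 at depth 19
  add 91.75.17.172/32 -> H1 at depth 32
  add 142.0.0.0/8 -> H1 at depth 8
  - 91.75.17.172/32 clear@32
  add 142.132.192.0/18 -> H2 at depth 18
  Q 91.64.0.86: descend 010110110100 ; hops seen [H0] ; pick H0
  Q 142.132.192.0: descend 10001110100001001100 ; hops seen [H1,H2] ; pick H2
  Q 142.132.192.115: descend 10001110100001001100 ; hops seen [H1,H2] ; pick H2
  Q 100.194.90.21: descend 01 ; hops seen [∅] ; pick no-route
  Q 34.146.33.81: descend 0010001010010010001000010101 ; hops seen [H0,H0] ; pick H0
  - 91.64.0.0/12 clear@12
  Q 34.146.33.83: descend 0010001010010010001000010101 ; hops seen [H0,H0] ; pick H0
  Q 142.0.0.164: descend 10001110 ; hops seen [H1] ; pick H1
  add 142.132.206.152/30 -> H1 at depth 30
  Q 142.132.251.229: descend 100011101000010011 ; hops seen [H1,H2] ; pick H2
  Q 142.132.206.155: descend 100011101000010011001110100110 ; hops seen [H1,H2,H1] ; pick H1
  Q 142.132.206.152: descend 100011101000010011001110100110 ; hops seen [H1,H2,H1] ; pick H1
  add 232.149.237.5/32 -> H2 at depth 32
  - 142.0.0.0/8 clear@8
  Q 34.146.33.81: descend 0010001010010010001000010101 ; hops seen [H0,H0] ; pick H0
  add 91.75.0.0/16 -> H0 at depth 16
  Q 142.132.193.185: descend 10001110100001001100 ; hops seen [H2] ; pick H2
  add 91.75.0.0/16 -> H1 at depth 16
  Q 91.75.0.0: descend 0101101101001011000 ; hops seen [H1] ; pick H1
  add 0.0.0.0/0 -> H1 at depth 0
  - 34.146.33.80/28 clear@28
  Q 142.132.206.155: descend 100011101000010011001110100110 ; hops seen [H1,H2,H1] ; pick H1
  - 142.132.206.152/30 clear@30

== LOOKUPS ==
["H0","H2","H2","no-route","H0","H0","H1","H2","H1","H1","H0","H2","H1","H1"]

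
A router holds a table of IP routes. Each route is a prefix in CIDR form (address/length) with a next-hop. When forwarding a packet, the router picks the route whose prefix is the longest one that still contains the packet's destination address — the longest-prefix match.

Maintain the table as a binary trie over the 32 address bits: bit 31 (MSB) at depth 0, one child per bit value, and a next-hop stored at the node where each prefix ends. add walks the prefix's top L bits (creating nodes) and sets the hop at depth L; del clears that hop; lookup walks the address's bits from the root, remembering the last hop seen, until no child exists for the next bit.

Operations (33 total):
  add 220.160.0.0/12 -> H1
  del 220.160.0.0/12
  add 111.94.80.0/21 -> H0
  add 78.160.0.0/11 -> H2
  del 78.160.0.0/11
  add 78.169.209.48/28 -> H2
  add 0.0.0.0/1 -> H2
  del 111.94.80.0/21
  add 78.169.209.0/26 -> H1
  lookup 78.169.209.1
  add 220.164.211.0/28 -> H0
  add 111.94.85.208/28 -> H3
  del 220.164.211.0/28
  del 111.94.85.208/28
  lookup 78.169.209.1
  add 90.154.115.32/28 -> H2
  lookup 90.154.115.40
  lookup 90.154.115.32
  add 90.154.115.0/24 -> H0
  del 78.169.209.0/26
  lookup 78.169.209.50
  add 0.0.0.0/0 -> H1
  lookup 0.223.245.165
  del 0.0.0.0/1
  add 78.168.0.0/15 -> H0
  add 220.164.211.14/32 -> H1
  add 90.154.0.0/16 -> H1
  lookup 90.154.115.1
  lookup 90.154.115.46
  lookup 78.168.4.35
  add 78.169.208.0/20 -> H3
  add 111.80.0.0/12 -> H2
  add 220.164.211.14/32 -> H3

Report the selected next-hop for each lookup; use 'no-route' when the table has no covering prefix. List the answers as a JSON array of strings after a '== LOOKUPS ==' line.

Process each operation:
  + 220.160.0.0/12 (H1) depth=12
  del 220.160.0.0/12 (clear depth 12)
  + 111.94.80.0/21 (H0) depth=21
  + 78.160.0.0/11 (H2) depth=11
  del 78.160.0.0/11 (clear depth 11)
  + 78.169.209.48/28 (H2) depth=28
  + 0.0.0.0/1 (H2) depth=1
  del 111.94.80.0/21 (clear depth 21)
  + 78.169.209.0/26 (H1) depth=26
  lookup 78.169.209.1: bits 01001110101010011101000100 walk d0:-→d1:H2→d2:-→d3:-→d4:-→d5:-→d6:-→d7:-→d8:-→d9:-→d10:-→d11:-→d12:-→d13:-→d14:-→d15:-→d16:-→d17:-→d18:-→d19:-→d20:-→d21:-→d22:-→d23:-→d24:-→d25:-→d26:H1 -> H1
  + 220.164.211.0/28 (H0) depth=28
  + 111.94.85.208/28 (H3) depth=28
  del 220.164.211.0/28 (clear depth 28)
  del 111.94.85.208/28 (clear depth 28)
  lookup 78.169.209.1: bits 01001110101010011101000100 walk d0:-→d1:H2→d2:-→d3:-→d4:-→d5:-→d6:-→d7:-→d8:-→d9:-→d10:-→d11:-→d12:-→d13:-→d14:-→d15:-→d16:-→d17:-→d18:-→d19:-→d20:-→d21:-→d22:-→d23:-→d24:-→d25:-→d26:H1 -> H1
  + 90.154.115.32/28 (H2) depth=28
  lookup 90.154.115.40: bits 0101101010011010011100110010 walk d0:-→d1:H2→d2:-→d3:-→d4:-→d5:-→d6:-→d7:-→d8:-→d9:-→d10:-→d11:-→d12:-→d13:-→d14:-→d15:-→d16:-→d17:-→d18:-→d19:-→d20:-→d21:-→d22:-→d23:-→d24:-→d25:-→d26:-→d27:-→d28:H2 -> H2
  lookup 90.154.115.32: bits 0101101010011010011100110010 walk d0:-→d1:H2→d2:-→d3:-→d4:-→d5:-→d6:-→d7:-→d8:-→d9:-→d10:-→d11:-→d12:-→d13:-→d14:-→d15:-→d16:-→d17:-→d18:-→d19:-→d20:-→d21:-→d22:-→d23:-→d24:-→d25:-→d26:-→d27:-→d28:H2 -> H2
  + 90.154.115.0/24 (H0) depth=24
  del 78.169.209.0/26 (clear depth 26)
  lookup 78.169.209.50: bits 0100111010101001110100010011 walk d0:-→d1:H2→d2:-→d3:-→d4:-→d5:-→d6:-→d7:-→d8:-→d9:-→d10:-→d11:-→d12:-→d13:-→d14:-→d15:-→d16:-→d17:-→d18:-→d19:-→d20:-→d21:-→d22:-→d23:-→d24:-→d25:-→d26:-→d27:-→d28:H2 -> H2
  + 0.0.0.0/0 (H1) depth=0
  lookup 0.223.245.165: bits 0 walk d0:H1→d1:H2 -> H2
  del 0.0.0.0/1 (clear depth 1)
  + 78.168.0.0/15 (H0) depth=15
  + 220.164.211.14/32 (H1) depth=32
  + 90.154.0.0/16 (H1) depth=16
  lookup 90.154.115.1: bits 01011010100110100111001100 walk d0:H1→d1:-→d2:-→d3:-→d4:-→d5:-→d6:-→d7:-→d8:-→d9:-→d10:-→d11:-→d12:-→d13:-→d14:-→d15:-→d16:H1→d17:-→d18:-→d19:-→d20:-→d21:-→d22:-→d23:-→d24:H0→d25:-→d26:- -> H0
  lookup 90.154.115.46: bits 0101101010011010011100110010 walk d0:H1→d1:-→d2:-→d3:-→d4:-→d5:-→d6:-→d7:-→d8:-→d9:-→d10:-→d11:-→d12:-→d13:-→d14:-→d15:-→d16:H1→d17:-→d18:-→d19:-→d20:-→d21:-→d22:-→d23:-→d24:H0→d25:-→d26:-→d27:-→d28:H2 -> H2
  lookup 78.168.4.35: bits 010011101010100 walk d0:H1→d1:-→d2:-→d3:-→d4:-→d5:-→d6:-→d7:-→d8:-→d9:-→d10:-→d11:-→d12:-→d13:-→d14:-→d15:H0 -> H0
  + 78.169.208.0/20 (H3) depth=20
  + 111.80.0.0/12 (H2) depth=12
  + 220.164.211.14/32 (H3) depth=32

== LOOKUPS ==
["H1","H1","H2","H2","H2","H2","H0","H2","H0"]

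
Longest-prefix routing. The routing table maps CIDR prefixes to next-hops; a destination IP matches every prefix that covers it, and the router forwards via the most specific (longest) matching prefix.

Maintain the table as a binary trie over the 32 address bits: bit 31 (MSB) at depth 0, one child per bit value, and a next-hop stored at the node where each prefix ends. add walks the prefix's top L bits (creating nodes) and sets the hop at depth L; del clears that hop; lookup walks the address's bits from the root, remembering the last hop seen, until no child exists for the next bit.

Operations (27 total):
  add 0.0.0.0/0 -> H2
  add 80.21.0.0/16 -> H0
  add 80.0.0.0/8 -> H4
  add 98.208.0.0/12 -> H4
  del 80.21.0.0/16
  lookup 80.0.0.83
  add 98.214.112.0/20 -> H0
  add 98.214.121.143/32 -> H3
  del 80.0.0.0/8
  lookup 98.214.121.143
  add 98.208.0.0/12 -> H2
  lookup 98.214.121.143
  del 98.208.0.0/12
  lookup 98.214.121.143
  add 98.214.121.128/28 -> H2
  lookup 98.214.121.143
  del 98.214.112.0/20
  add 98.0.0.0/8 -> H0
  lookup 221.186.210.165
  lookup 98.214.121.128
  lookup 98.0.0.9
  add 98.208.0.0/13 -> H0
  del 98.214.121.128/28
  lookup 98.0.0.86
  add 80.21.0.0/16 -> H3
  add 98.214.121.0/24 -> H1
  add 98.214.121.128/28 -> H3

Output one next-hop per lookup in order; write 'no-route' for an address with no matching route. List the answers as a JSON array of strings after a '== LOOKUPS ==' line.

Trace:
  + 0.0.0.0/0 (H2) depth=0
  + 80.21.0.0/16 (H0) depth=16
  + 80.0.0.0/8 (H4) depth=8
  + 98.208.0.0/12 (H4) depth=12
  - 80.21.0.0/16 clear@16
  lookup 80.0.0.83: bits 01010000000 walk d0:H2→d1:-→d2:-→d3:-→d4:-→d5:-→d6:-→d7:-→d8:H4→d9:-→d10:-→d11:- -> H4
  + 98.214.112.0/20 (H0) depth=20
  + 98.214.121.143/32 (H3) depth=32
  - 80.0.0.0/8 clear@8
  lookup 98.214.121.143: bits 01100010110101100111100110001111 walk d0:H2→d1:-→d2:-→d3:-→d4:-→d5:-→d6:-→d7:-→d8:-→d9:-→d10:-→d11:-→d12:H4→d13:-→d14:-→d15:-→d16:-→d17:-→d18:-→d19:-→d20:H0→d21:-→d22:-→d23:-→d24:-→d25:-→d26:-→d27:-→d28:-→d29:-→d30:-→d31:-→d32:H3 -> H3
  + 98.208.0.0/12 (H2) depth=12
  lookup 98.214.121.143: bits 01100010110101100111100110001111 walk d0:H2→d1:-→d2:-→d3:-→d4:-→d5:-→d6:-→d7:-→d8:-→d9:-→d10:-→d11:-→d12:H2→d13:-→d14:-→d15:-→d16:-→d17:-→d18:-→d19:-→d20:H0→d21:-→d22:-→d23:-→d24:-→d25:-→d26:-→d27:-→d28:-→d29:-→d30:-→d31:-→d32:H3 -> H3
  - 98.208.0.0/12 clear@12
  lookup 98.214.121.143: bits 01100010110101100111100110001111 walk d0:H2→d1:-→d2:-→d3:-→d4:-→d5:-→d6:-→d7:-→d8:-→d9:-→d10:-→d11:-→d12:-→d13:-→d14:-→d15:-→d16:-→d17:-→d18:-→d19:-→d20:H0→d21:-→d22:-→d23:-→d24:-→d25:-→d26:-→d27:-→d28:-→d29:-→d30:-→d31:-→d32:H3 -> H3
  + 98.214.121.128/28 (H2) depth=28
  lookup 98.214.121.143: bits 01100010110101100111100110001111 walk d0:H2→d1:-→d2:-→d3:-→d4:-→d5:-→d6:-→d7:-→d8:-→d9:-→d10:-→d11:-→d12:-→d13:-→d14:-→d15:-→d16:-→d17:-→d18:-→d19:-→d20:H0→d21:-→d22:-→d23:-→d24:-→d25:-→d26:-→d27:-→d28:H2→d29:-→d30:-→d31:-→d32:H3 -> H3
  - 98.214.112.0/20 clear@20
  + 98.0.0.0/8 (H0) depth=8
  lookup 221.186.210.165: bits ε walk d0:H2 -> H2
  lookup 98.214.121.128: bits 0110001011010110011110011000 walk d0:H2→d1:-→d2:-→d3:-→d4:-→d5:-→d6:-→d7:-→d8:H0→d9:-→d10:-→d11:-→d12:-→d13:-→d14:-→d15:-→d16:-→d17:-→d18:-→d19:-→d20:-→d21:-→d22:-→d23:-→d24:-→d25:-→d26:-→d27:-→d28:H2 -> H2
  lookup 98.0.0.9: bits 01100010 walk d0:H2→d1:-→d2:-→d3:-→d4:-→d5:-→d6:-→d7:-→d8:H0 -> H0
  + 98.208.0.0/13 (H0) depth=13
  - 98.214.121.128/28 clear@28
  lookup 98.0.0.86: bits 01100010 walk d0:H2→d1:-→d2:-→d3:-→d4:-→d5:-→d6:-→d7:-→d8:H0 -> H0
  + 80.21.0.0/16 (H3) depth=16
  + 98.214.121.0/24 (H1) depth=24
  + 98.214.121.128/28 (H3) depth=28

== LOOKUPS ==
["H4","H3","H3","H3","H3","H2","H2","H0","H0"]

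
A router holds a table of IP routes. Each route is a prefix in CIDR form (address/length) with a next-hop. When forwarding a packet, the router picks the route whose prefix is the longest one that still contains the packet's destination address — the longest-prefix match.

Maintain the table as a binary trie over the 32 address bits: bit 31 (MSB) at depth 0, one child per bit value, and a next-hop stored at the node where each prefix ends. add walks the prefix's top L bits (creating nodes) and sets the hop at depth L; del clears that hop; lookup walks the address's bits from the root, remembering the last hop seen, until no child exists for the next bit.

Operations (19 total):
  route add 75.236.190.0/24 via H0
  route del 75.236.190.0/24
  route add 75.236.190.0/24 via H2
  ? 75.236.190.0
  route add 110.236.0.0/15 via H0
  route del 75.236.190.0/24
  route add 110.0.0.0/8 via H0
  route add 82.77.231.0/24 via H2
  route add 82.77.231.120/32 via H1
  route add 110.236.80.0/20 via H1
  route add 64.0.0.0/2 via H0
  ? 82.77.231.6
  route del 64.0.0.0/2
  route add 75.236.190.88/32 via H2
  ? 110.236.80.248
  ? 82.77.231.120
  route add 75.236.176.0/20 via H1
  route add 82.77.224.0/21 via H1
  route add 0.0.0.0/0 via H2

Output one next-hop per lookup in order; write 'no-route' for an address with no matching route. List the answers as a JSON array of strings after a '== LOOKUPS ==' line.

Trace:
  + 75.236.190.0/24 (H0) depth=24
  - 75.236.190.0/24 clear@24
  + 75.236.190.0/24 (H2) depth=24
  lookup 75.236.190.0: bits 010010111110110010111110 walk d0:-→d1:-→d2:-→d3:-→d4:-→d5:-→d6:-→d7:-→d8:-→d9:-→d10:-→d11:-→d12:-→d13:-→d14:-→d15:-→d16:-→d17:-→d18:-→d19:-→d20:-→d21:-→d22:-→d23:-→d24:H2 -> H2
  + 110.236.0.0/15 (H0) depth=15
  - 75.236.190.0/24 clear@24
  + 110.0.0.0/8 (H0) depth=8
  + 82.77.231.0/24 (H2) depth=24
  + 82.77.231.120/32 (H1) depth=32
  + 110.236.80.0/20 (H1) depth=20
  + 64.0.0.0/2 (H0) depth=2
  lookup 82.77.231.6: bits 0101001001001101111001110 walk d0:-→d1:-→d2:H0→d3:-→d4:-→d5:-→d6:-→d7:-→d8:-→d9:-→d10:-→d11:-→d12:-→d13:-→d14:-→d15:-→d16:-→d17:-→d18:-→d19:-→d20:-→d21:-→d22:-→d23:-→d24:H2→d25:- -> H2
  - 64.0.0.0/2 clear@2
  + 75.236.190.88/32 (H2) depth=32
  lookup 110.236.80.248: bits 01101110111011000101 walk d0:-→d1:-→d2:-→d3:-→d4:-→d5:-→d6:-→d7:-→d8:H0→d9:-→d10:-→d11:-→d12:-→d13:-→d14:-→d15:H0→d16:-→d17:-→d18:-→d19:-→d20:H1 -> H1
  lookup 82.77.231.120: bits 01010010010011011110011101111000 walk d0:-→d1:-→d2:-→d3:-→d4:-→d5:-→d6:-→d7:-→d8:-→d9:-→d10:-→d11:-→d12:-→d13:-→d14:-→d15:-→d16:-→d17:-→d18:-→d19:-→d20:-→d21:-→d22:-→d23:-→d24:H2→d25:-→d26:-→d27:-→d28:-→d29:-→d30:-→d31:-→d32:H1 -> H1
  + 75.236.176.0/20 (H1) depth=20
  + 82.77.224.0/21 (H1) depth=21
  + 0.0.0.0/0 (H2) depth=0

== LOOKUPS ==
["H2","H2","H1","H1"]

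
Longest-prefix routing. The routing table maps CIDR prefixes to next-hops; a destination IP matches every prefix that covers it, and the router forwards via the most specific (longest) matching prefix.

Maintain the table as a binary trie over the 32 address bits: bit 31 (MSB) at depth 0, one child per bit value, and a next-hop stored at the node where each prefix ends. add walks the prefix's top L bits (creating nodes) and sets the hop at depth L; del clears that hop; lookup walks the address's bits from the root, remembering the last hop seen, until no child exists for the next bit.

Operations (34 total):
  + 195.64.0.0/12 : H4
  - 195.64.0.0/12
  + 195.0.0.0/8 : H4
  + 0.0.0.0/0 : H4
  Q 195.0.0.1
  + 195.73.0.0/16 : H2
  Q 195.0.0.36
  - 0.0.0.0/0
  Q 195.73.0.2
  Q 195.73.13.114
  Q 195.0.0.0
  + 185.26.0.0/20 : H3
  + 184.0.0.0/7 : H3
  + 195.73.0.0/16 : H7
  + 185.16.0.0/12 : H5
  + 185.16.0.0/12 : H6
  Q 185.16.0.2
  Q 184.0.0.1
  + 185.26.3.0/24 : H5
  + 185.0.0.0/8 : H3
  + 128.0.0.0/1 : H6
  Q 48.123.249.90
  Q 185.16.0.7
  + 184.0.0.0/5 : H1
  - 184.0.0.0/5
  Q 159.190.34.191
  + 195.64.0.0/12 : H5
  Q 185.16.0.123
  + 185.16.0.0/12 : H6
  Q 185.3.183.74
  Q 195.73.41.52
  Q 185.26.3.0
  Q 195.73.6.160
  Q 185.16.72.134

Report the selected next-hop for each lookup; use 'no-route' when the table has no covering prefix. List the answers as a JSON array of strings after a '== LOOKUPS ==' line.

Process each operation:
  add 195.64.0.0/12 -> H4 at depth 12
  - 195.64.0.0/12 clear@12
  add 195.0.0.0/8 -> H4 at depth 8
  add 0.0.0.0/0 -> H4 at depth 0
  ? 195.0.0.1  path d0:H4→d1:-→d2:-→d3:-→d4:-→d5:-→d6:-→d7:-→d8:H4→d9:-  best=H4
  add 195.73.0.0/16 -> H2 at depth 16
  ? 195.0.0.36  path d0:H4→d1:-→d2:-→d3:-→d4:-→d5:-→d6:-→d7:-→d8:H4→d9:-  best=H4
  - 0.0.0.0/0 clear@0
  ? 195.73.0.2  path d0:-→d1:-→d2:-→d3:-→d4:-→d5:-→d6:-→d7:-→d8:H4→d9:-→d10:-→d11:-→d12:-→d13:-→d14:-→d15:-→d16:H2  best=H2
  ? 195.73.13.114  path d0:-→d1:-→d2:-→d3:-→d4:-→d5:-→d6:-→d7:-→d8:H4→d9:-→d10:-→d11:-→d12:-→d13:-→d14:-→d15:-→d16:H2  best=H2
  ? 195.0.0.0  path d0:-→d1:-→d2:-→d3:-→d4:-→d5:-→d6:-→d7:-→d8:H4→d9:-  best=H4
  add 185.26.0.0/20 -> H3 at depth 20
  add 184.0.0.0/7 -> H3 at depth 7
  add 195.73.0.0/16 -> H7 at depth 16
  add 185.16.0.0/12 -> H5 at depth 12
  add 185.16.0.0/12 -> H6 at depth 12
  ? 185.16.0.2  path d0:-→d1:-→d2:-→d3:-→d4:-→d5:-→d6:-→d7:H3→d8:-→d9:-→d10:-→d11:-→d12:H6  best=H6
  ? 184.0.0.1  path d0:-→d1:-→d2:-→d3:-→d4:-→d5:-→d6:-→d7:H3  best=H3
  add 185.26.3.0/24 -> H5 at depth 24
  add 185.0.0.0/8 -> H3 at depth 8
  add 128.0.0.0/1 -> H6 at depth 1
  ? 48.123.249.90  path d0:-  best=no-route
  ? 185.16.0.7  path d0:-→d1:H6→d2:-→d3:-→d4:-→d5:-→d6:-→d7:H3→d8:H3→d9:-→d10:-→d11:-→d12:H6  best=H6
  add 184.0.0.0/5 -> H1 at depth 5
  - 184.0.0.0/5 clear@5
  ? 159.190.34.191  path d0:-→d1:H6→d2:-  best=H6
  add 195.64.0.0/12 -> H5 at depth 12
  ? 185.16.0.123  path d0:-→d1:H6→d2:-→d3:-→d4:-→d5:-→d6:-→d7:H3→d8:H3→d9:-→d10:-→d11:-→d12:H6  best=H6
  add 185.16.0.0/12 -> H6 at depth 12
  ? 185.3.183.74  path d0:-→d1:H6→d2:-→d3:-→d4:-→d5:-→d6:-→d7:H3→d8:H3→d9:-→d10:-→d11:-  best=H3
  ? 195.73.41.52  path d0:-→d1:H6→d2:-→d3:-→d4:-→d5:-→d6:-→d7:-→d8:H4→d9:-→d10:-→d11:-→d12:H5→d13:-→d14:-→d15:-→d16:H7  best=H7
  ? 185.26.3.0  path d0:-→d1:H6→d2:-→d3:-→d4:-→d5:-→d6:-→d7:H3→d8:H3→d9:-→d10:-→d11:-→d12:H6→d13:-→d14:-→d15:-→d16:-→d17:-→d18:-→d19:-→d20:H3→d21:-→d22:-→d23:-→d24:H5  best=H5
  ? 195.73.6.160  path d0:-→d1:H6→d2:-→d3:-→d4:-→d5:-→d6:-→d7:-→d8:H4→d9:-→d10:-→d11:-→d12:H5→d13:-→d14:-→d15:-→d16:H7  best=H7
  ? 185.16.72.134  path d0:-→d1:H6→d2:-→d3:-→d4:-→d5:-→d6:-→d7:H3→d8:H3→d9:-→d10:-→d11:-→d12:H6  best=H6

== LOOKUPS ==
["H4","H4","H2","H2","H4","H6","H3","no-route","H6","H6","H6","H3","H7","H5","H7","H6"]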